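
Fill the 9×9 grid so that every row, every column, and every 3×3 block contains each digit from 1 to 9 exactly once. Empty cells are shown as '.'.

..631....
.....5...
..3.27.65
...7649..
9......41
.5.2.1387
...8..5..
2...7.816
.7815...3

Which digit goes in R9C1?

R4C9 = 2: row 4 has {4,6,7,9}; col 9 has {1,3,5,6,7}; box has {1,3,4,7,8,9} → only 2 remains.
R5C4 = 5: row 5 has {1,4,9}; col 4 has {1,2,3,7,8}; box has {1,2,4,6,7} → only 5 remains.
R5C7 = 6: row 5 has {1,4,5,9}; col 7 has {3,5,8,9}; box has {1,2,3,4,7,8,9} → only 6 remains.
R6C3 = 4: row 6 has {1,2,3,5,7,8}; col 3 has {3,6,8}; box has {5,9} → only 4 remains.
R6C5 = 9: row 6 has {1,2,3,4,5,7,8}; col 5 has {1,2,5,6,7}; box has {1,2,4,5,6,7} → only 9 remains.
R4C3 = 1: row 4 has {2,4,6,7,9}; col 3 has {3,4,6,8}; box has {4,5,9} → only 1 remains.
R4C8 = 5: row 4 has {1,2,4,6,7,9}; col 8 has {1,4,6,8}; box has {1,2,3,4,6,7,8,9} → only 5 remains.
R6C1 = 6: row 6 has {1,2,3,4,5,7,8,9}; col 1 has {2,9}; box has {1,4,5,9} → only 6 remains.
R7C3 = 9: row 7 has {5,8}; col 3 has {1,3,4,6,8}; box has {2,7,8} → only 9 remains.
R7C9 = 4: row 7 has {5,8,9}; col 9 has {1,2,3,5,6,7}; box has {1,3,5,6,8} → only 4 remains.
R8C3 = 5: row 8 has {1,2,6,7,8}; col 3 has {1,3,4,6,8,9}; box has {2,7,8,9} → only 5 remains.
R9C1 = 4: row 9 has {1,3,5,7,8}; col 1 has {2,6,9}; box has {2,5,7,8,9} → only 4 remains.

4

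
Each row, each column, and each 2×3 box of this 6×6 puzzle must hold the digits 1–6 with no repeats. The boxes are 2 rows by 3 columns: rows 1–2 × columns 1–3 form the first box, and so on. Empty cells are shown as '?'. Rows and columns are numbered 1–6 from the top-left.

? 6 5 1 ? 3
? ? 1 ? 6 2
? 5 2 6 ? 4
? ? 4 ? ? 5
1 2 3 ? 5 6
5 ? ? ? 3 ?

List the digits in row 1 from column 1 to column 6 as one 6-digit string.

265143

row 1, column 5 = 4: row 1 has {1,3,5,6}; col 5 has {3,5,6}; box has {1,2,3,6} → only 4 remains.
row 2, column 4 = 5: row 2 has {1,2,6}; col 4 has {1,6}; box has {1,2,3,4,6} → only 5 remains.
row 3, column 1 = 3: row 3 has {2,4,5,6}; col 1 has {1,5}; box has {2,4,5} → only 3 remains.
row 3, column 5 = 1: row 3 has {2,3,4,5,6}; col 5 has {3,4,5,6}; box has {4,5,6} → only 1 remains.
row 4, column 1 = 6: row 4 has {4,5}; col 1 has {1,3,5}; box has {2,3,4,5} → only 6 remains.
row 4, column 2 = 1: row 4 has {4,5,6}; col 2 has {2,5,6}; box has {2,3,4,5,6} → only 1 remains.
row 4, column 5 = 2: row 4 has {1,4,5,6}; col 5 has {1,3,4,5,6}; box has {1,4,5,6} → only 2 remains.
row 5, column 4 = 4: row 5 has {1,2,3,5,6}; col 4 has {1,5,6}; box has {3,5,6} → only 4 remains.
row 6, column 2 = 4: row 6 has {3,5}; col 2 has {1,2,5,6}; box has {1,2,3,5} → only 4 remains.
row 6, column 3 = 6: row 6 has {3,4,5}; col 3 has {1,2,3,4,5}; box has {1,2,3,4,5} → only 6 remains.
row 6, column 4 = 2: row 6 has {3,4,5,6}; col 4 has {1,4,5,6}; box has {3,4,5,6} → only 2 remains.
row 6, column 6 = 1: row 6 has {2,3,4,5,6}; col 6 has {2,3,4,5,6}; box has {2,3,4,5,6} → only 1 remains.
row 1, column 1 = 2: row 1 has {1,3,4,5,6}; col 1 has {1,3,5,6}; box has {1,5,6} → only 2 remains.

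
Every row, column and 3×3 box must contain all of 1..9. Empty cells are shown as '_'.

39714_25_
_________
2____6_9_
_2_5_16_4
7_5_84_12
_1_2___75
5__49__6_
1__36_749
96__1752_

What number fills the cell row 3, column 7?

3

row 1, column 6 = 8: row 1 has {1,2,3,4,5,7,9}; col 6 has {1,4,6,7}; box has {1,4,6} → only 8 remains.
row 1, column 9 = 6: row 1 has {1,2,3,4,5,7,8,9}; col 9 has {2,4,5,9}; box has {2,5,9} → only 6 remains.
row 3, column 4 = 7: row 3 has {2,6,9}; col 4 has {1,2,3,4,5}; box has {1,4,6,8} → only 7 remains.
row 4, column 1 = 8: row 4 has {1,2,4,5,6}; col 1 has {1,2,3,5,7,9}; box has {1,2,5,7} → only 8 remains.
row 4, column 8 = 3: row 4 has {1,2,4,5,6,8}; col 8 has {1,2,4,5,6,7,9}; box has {1,2,4,5,6,7} → only 3 remains.
row 5, column 2 = 3: row 5 has {1,2,4,5,7,8}; col 2 has {1,2,6,9}; box has {1,2,5,7,8} → only 3 remains.
row 5, column 7 = 9: row 5 has {1,2,3,4,5,7,8}; col 7 has {2,5,6,7}; box has {1,2,3,4,5,6,7} → only 9 remains.
row 6, column 5 = 3: row 6 has {1,2,5,7}; col 5 has {1,4,6,8,9}; box has {1,2,4,5,8} → only 3 remains.
row 6, column 6 = 9: row 6 has {1,2,3,5,7}; col 6 has {1,4,6,7,8}; box has {1,2,3,4,5,8} → only 9 remains.
row 6, column 7 = 8: row 6 has {1,2,3,5,7,9}; col 7 has {2,5,6,7,9}; box has {1,2,3,4,5,6,7,9} → only 8 remains.
row 7, column 6 = 2: row 7 has {4,5,6,9}; col 6 has {1,4,6,7,8,9}; box has {1,3,4,6,7,9} → only 2 remains.
row 8, column 2 = 8: row 8 has {1,3,4,6,7,9}; col 2 has {1,2,3,6,9}; box has {1,5,6,9} → only 8 remains.
row 8, column 3 = 2: row 8 has {1,3,4,6,7,8,9}; col 3 has {5,7}; box has {1,5,6,8,9} → only 2 remains.
row 8, column 6 = 5: row 8 has {1,2,3,4,6,7,8,9}; col 6 has {1,2,4,6,7,8,9}; box has {1,2,3,4,6,7,9} → only 5 remains.
row 9, column 4 = 8: row 9 has {1,2,5,6,7,9}; col 4 has {1,2,3,4,5,7}; box has {1,2,3,4,5,6,7,9} → only 8 remains.
row 9, column 9 = 3: row 9 has {1,2,5,6,7,8,9}; col 9 has {2,4,5,6,9}; box has {2,4,5,6,7,9} → only 3 remains.
row 2, column 4 = 9: row 2 has {}; col 4 has {1,2,3,4,5,7,8}; box has {1,4,6,7,8} → only 9 remains.
row 2, column 6 = 3: row 2 has {9}; col 6 has {1,2,4,5,6,7,8,9}; box has {1,4,6,7,8,9} → only 3 remains.
row 2, column 8 = 8: row 2 has {3,9}; col 8 has {1,2,3,4,5,6,7,9}; box has {2,5,6,9} → only 8 remains.
row 3, column 5 = 5: row 3 has {2,6,7,9}; col 5 has {1,3,4,6,8,9}; box has {1,3,4,6,7,8,9} → only 5 remains.
row 3, column 9 = 1: row 3 has {2,5,6,7,9}; col 9 has {2,3,4,5,6,9}; box has {2,5,6,8,9} → only 1 remains.
row 4, column 3 = 9: row 4 has {1,2,3,4,5,6,8}; col 3 has {2,5,7}; box has {1,2,3,5,7,8} → only 9 remains.
row 4, column 5 = 7: row 4 has {1,2,3,4,5,6,8,9}; col 5 has {1,3,4,5,6,8,9}; box has {1,2,3,4,5,8,9} → only 7 remains.
row 5, column 4 = 6: row 5 has {1,2,3,4,5,7,8,9}; col 4 has {1,2,3,4,5,7,8,9}; box has {1,2,3,4,5,7,8,9} → only 6 remains.
row 7, column 2 = 7: row 7 has {2,4,5,6,9}; col 2 has {1,2,3,6,8,9}; box has {1,2,5,6,8,9} → only 7 remains.
row 7, column 3 = 3: row 7 has {2,4,5,6,7,9}; col 3 has {2,5,7,9}; box has {1,2,5,6,7,8,9} → only 3 remains.
row 7, column 7 = 1: row 7 has {2,3,4,5,6,7,9}; col 7 has {2,5,6,7,8,9}; box has {2,3,4,5,6,7,9} → only 1 remains.
row 7, column 9 = 8: row 7 has {1,2,3,4,5,6,7,9}; col 9 has {1,2,3,4,5,6,9}; box has {1,2,3,4,5,6,7,9} → only 8 remains.
row 9, column 3 = 4: row 9 has {1,2,3,5,6,7,8,9}; col 3 has {2,3,5,7,9}; box has {1,2,3,5,6,7,8,9} → only 4 remains.
row 2, column 5 = 2: row 2 has {3,8,9}; col 5 has {1,3,4,5,6,7,8,9}; box has {1,3,4,5,6,7,8,9} → only 2 remains.
row 2, column 7 = 4: row 2 has {2,3,8,9}; col 7 has {1,2,5,6,7,8,9}; box has {1,2,5,6,8,9} → only 4 remains.
row 2, column 9 = 7: row 2 has {2,3,4,8,9}; col 9 has {1,2,3,4,5,6,8,9}; box has {1,2,4,5,6,8,9} → only 7 remains.
row 3, column 2 = 4: row 3 has {1,2,5,6,7,9}; col 2 has {1,2,3,6,7,8,9}; box has {2,3,7,9} → only 4 remains.
row 3, column 3 = 8: row 3 has {1,2,4,5,6,7,9}; col 3 has {2,3,4,5,7,9}; box has {2,3,4,7,9} → only 8 remains.
row 3, column 7 = 3: row 3 has {1,2,4,5,6,7,8,9}; col 7 has {1,2,4,5,6,7,8,9}; box has {1,2,4,5,6,7,8,9} → only 3 remains.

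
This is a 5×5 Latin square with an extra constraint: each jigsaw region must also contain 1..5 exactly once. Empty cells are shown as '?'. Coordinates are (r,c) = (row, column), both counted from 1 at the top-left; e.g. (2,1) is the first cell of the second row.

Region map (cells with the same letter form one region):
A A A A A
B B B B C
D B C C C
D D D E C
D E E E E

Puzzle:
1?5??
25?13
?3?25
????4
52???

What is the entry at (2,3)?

(1,2) = 4 (sole candidate).
(1,4) = 3 (sole candidate).
(1,5) = 2 (sole candidate).
(2,3) = 4: row 2 has {1,2,3,5}; col 3 has {5}; region has {1,2,3,5} → only 4 remains.

4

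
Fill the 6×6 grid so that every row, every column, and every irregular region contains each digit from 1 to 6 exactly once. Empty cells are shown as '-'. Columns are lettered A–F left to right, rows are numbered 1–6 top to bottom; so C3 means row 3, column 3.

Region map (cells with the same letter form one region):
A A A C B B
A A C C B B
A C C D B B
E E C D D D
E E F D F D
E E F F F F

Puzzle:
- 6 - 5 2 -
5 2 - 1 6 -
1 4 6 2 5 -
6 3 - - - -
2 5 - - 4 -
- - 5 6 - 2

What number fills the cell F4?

C2 = 3 (sole candidate).
F2 = 4 (sole candidate).
F3 = 3 (sole candidate).
C4 = 2 (sole candidate).
D4 = 4 (sole candidate).
E4 = 1 (sole candidate).
F4 = 5: row 4 has {1,2,3,4,6}; col 6 has {2,3,4}; region has {1,2,4} → only 5 remains.

5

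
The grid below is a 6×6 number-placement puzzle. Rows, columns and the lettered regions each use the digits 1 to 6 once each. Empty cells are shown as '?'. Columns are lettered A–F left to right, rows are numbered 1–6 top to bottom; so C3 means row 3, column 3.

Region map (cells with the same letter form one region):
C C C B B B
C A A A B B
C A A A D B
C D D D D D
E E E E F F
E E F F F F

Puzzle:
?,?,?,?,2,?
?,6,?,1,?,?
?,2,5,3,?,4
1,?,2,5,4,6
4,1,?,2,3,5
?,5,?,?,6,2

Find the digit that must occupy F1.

D1 = 6: row 1 has {2}; col 4 has {1,2,3,5}; region has {2,4} → only 6 remains.
C2 = 4: row 2 has {1,6}; col 3 has {2,5}; region has {1,2,3,5,6} → only 4 remains.
E2 = 5: row 2 has {1,4,6}; col 5 has {2,3,4,6}; region has {2,4,6} → only 5 remains.
F2 = 3: row 2 has {1,4,5,6}; col 6 has {2,4,5,6}; region has {2,4,5,6} → only 3 remains.
A3 = 6: row 3 has {2,3,4,5}; col 1 has {1,4}; region has {1} → only 6 remains.
E3 = 1: row 3 has {2,3,4,5,6}; col 5 has {2,3,4,5,6}; region has {2,4,5,6} → only 1 remains.
B4 = 3: row 4 has {1,2,4,5,6}; col 2 has {1,2,5,6}; region has {1,2,4,5,6} → only 3 remains.
C5 = 6: row 5 has {1,2,3,4,5}; col 3 has {2,4,5}; region has {1,2,4,5} → only 6 remains.
A6 = 3: row 6 has {2,5,6}; col 1 has {1,4,6}; region has {1,2,4,5,6} → only 3 remains.
C6 = 1: row 6 has {2,3,5,6}; col 3 has {2,4,5,6}; region has {2,3,5,6} → only 1 remains.
D6 = 4: row 6 has {1,2,3,5,6}; col 4 has {1,2,3,5,6}; region has {1,2,3,5,6} → only 4 remains.
A1 = 5: row 1 has {2,6}; col 1 has {1,3,4,6}; region has {1,6} → only 5 remains.
B1 = 4: row 1 has {2,5,6}; col 2 has {1,2,3,5,6}; region has {1,5,6} → only 4 remains.
C1 = 3: row 1 has {2,4,5,6}; col 3 has {1,2,4,5,6}; region has {1,4,5,6} → only 3 remains.
F1 = 1: row 1 has {2,3,4,5,6}; col 6 has {2,3,4,5,6}; region has {2,3,4,5,6} → only 1 remains.

1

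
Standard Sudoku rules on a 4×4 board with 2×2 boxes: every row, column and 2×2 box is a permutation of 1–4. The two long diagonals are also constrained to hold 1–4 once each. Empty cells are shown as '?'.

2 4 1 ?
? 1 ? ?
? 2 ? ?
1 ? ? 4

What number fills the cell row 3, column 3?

row 1, column 4 = 3: row 1 has {1,2,4}; col 4 has {4}; box has {1}; anti-diagonal has {1,2} → only 3 remains.
row 2, column 1 = 3: row 2 has {1}; col 1 has {1,2}; box has {1,2,4} → only 3 remains.
row 2, column 3 = 4: row 2 has {1,3}; col 3 has {1}; box has {1,3}; anti-diagonal has {1,2,3} → only 4 remains.
row 2, column 4 = 2: row 2 has {1,3,4}; col 4 has {3,4}; box has {1,3,4} → only 2 remains.
row 3, column 1 = 4: row 3 has {2}; col 1 has {1,2,3}; box has {1,2} → only 4 remains.
row 3, column 3 = 3: row 3 has {2,4}; col 3 has {1,4}; box has {4}; main diagonal has {1,2,4} → only 3 remains.

3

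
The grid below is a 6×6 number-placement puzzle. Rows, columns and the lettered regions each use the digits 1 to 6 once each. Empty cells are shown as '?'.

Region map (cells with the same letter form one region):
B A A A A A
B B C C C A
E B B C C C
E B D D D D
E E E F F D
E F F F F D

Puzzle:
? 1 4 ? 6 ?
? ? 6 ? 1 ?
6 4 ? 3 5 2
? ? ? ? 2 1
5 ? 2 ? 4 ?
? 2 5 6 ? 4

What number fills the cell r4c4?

5

r2c4 = 4 (sole candidate).
r3c3 = 1 (sole candidate).
r4c3 = 3 (sole candidate).
r4c4 = 5: row 4 has {1,2,3}; col 4 has {3,4,6}; region has {1,2,3,4} → only 5 remains.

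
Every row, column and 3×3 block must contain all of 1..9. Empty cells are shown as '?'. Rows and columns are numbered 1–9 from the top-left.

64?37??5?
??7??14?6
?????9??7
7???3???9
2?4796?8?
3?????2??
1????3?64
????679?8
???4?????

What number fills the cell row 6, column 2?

9

row 1, column 3 = 9: in row 1, 9 can only go here (every other open cell in that row sees a 9).
row 2, column 8 = 9: in row 2, 9 can only go here (every other open cell in that row sees a 9).
row 2, column 2 = 3: in row 2, 3 can only go here (every other open cell in that row sees a 3).
row 3, column 5 = 4: in row 3, 4 can only go here (every other open cell in that row sees a 4).
row 3, column 4 = 6: in row 3, 6 can only go here (every other open cell in that row sees a 6).
row 6, column 8 = 7: in row 6, 7 can only go here (every other open cell in that row sees a 7).
row 6, column 2 = 9: in row 6, 9 can only go here (every other open cell in that row sees a 9).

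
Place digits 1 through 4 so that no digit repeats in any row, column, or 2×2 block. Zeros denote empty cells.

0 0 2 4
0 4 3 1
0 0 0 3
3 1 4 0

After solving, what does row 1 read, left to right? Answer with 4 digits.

r1c1 = 1: row 1 has {2,4}; col 1 has {3}; box has {4} → only 1 remains.
r1c2 = 3: row 1 has {1,2,4}; col 2 has {1,4}; box has {1,4} → only 3 remains.

1324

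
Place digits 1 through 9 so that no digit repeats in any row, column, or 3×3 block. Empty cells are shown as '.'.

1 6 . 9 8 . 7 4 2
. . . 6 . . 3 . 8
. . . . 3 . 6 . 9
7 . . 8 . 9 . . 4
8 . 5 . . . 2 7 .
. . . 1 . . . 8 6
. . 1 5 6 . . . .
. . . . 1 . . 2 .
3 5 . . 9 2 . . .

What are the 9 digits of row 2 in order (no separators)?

R1C3 = 3 (sole candidate).
R1C6 = 5 (sole candidate).
R5C5 = 4 (sole candidate).
R5C4 = 3 (sole candidate).
R5C6 = 6 (sole candidate).
R5C9 = 1 (sole candidate).
R6C6 = 7 (sole candidate).
R9C9 = 7 (sole candidate).
R4C7 = 5 (sole candidate).
R4C8 = 3 (sole candidate).
R5C2 = 9 (sole candidate).
R6C7 = 9 (sole candidate).
R7C8 = 9 (sole candidate).
R7C9 = 3 (sole candidate).
R8C9 = 5 (sole candidate).
R9C4 = 4 (sole candidate).
R4C5 = 2 (sole candidate).
R6C5 = 5 (sole candidate).
R7C6 = 8 (sole candidate).
R7C7 = 4 (sole candidate).
R8C4 = 7 (sole candidate).
R8C6 = 3 (sole candidate).
R8C7 = 8 (sole candidate).
R9C7 = 1 (sole candidate).
R9C8 = 6 (sole candidate).
R2C5 = 7: row 2 has {3,6,8}; col 5 has {1,2,3,4,5,6,8,9}; box has {3,5,6,8,9} → only 7 remains.
R3C4 = 2 (sole candidate).
R4C2 = 1 (sole candidate).
R4C3 = 6 (sole candidate).
R7C1 = 2 (sole candidate).
R7C2 = 7 (sole candidate).
R8C2 = 4 (sole candidate).
R8C3 = 9 (sole candidate).
R9C3 = 8 (sole candidate).
R2C2 = 2: row 2 has {3,6,7,8}; col 2 has {1,4,5,6,7,9}; box has {1,3,6} → only 2 remains.
R2C3 = 4: row 2 has {2,3,6,7,8}; col 3 has {1,3,5,6,8,9}; box has {1,2,3,6} → only 4 remains.
R2C6 = 1: row 2 has {2,3,4,6,7,8}; col 6 has {2,3,5,6,7,8,9}; box has {2,3,5,6,7,8,9} → only 1 remains.
R2C8 = 5: row 2 has {1,2,3,4,6,7,8}; col 8 has {2,3,4,6,7,8,9}; box has {2,3,4,6,7,8,9} → only 5 remains.
R3C1 = 5 (sole candidate).
R3C2 = 8 (sole candidate).
R3C3 = 7 (sole candidate).
R3C6 = 4 (sole candidate).
R3C8 = 1 (sole candidate).
R6C1 = 4 (sole candidate).
R6C2 = 3 (sole candidate).
R6C3 = 2 (sole candidate).
R8C1 = 6 (sole candidate).
R2C1 = 9: row 2 has {1,2,3,4,5,6,7,8}; col 1 has {1,2,3,4,5,6,7,8}; box has {1,2,3,4,5,6,7,8} → only 9 remains.

924671358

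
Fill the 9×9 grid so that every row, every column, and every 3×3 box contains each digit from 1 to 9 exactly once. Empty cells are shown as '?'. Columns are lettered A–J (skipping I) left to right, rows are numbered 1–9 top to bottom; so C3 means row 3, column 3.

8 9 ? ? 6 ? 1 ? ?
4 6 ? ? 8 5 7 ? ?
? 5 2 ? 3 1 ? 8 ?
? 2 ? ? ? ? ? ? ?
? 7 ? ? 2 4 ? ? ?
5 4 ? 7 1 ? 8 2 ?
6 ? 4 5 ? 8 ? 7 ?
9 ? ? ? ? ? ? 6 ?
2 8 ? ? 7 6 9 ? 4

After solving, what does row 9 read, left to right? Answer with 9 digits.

285176934

A3 = 7: row 3 has {1,2,3,5,8}; col 1 has {2,4,5,6,8,9}; box has {2,4,5,6,8,9} → only 7 remains.
E7 = 9: row 7 has {4,5,6,7,8}; col 5 has {1,2,3,6,7,8}; box has {5,6,7,8} → only 9 remains.
E8 = 4: row 8 has {6,9}; col 5 has {1,2,3,6,7,8,9}; box has {5,6,7,8,9} → only 4 remains.
C1 = 3: row 1 has {1,6,8,9}; col 3 has {2,4}; box has {2,4,5,6,7,8,9} → only 3 remains.
C2 = 1: row 2 has {4,5,6,7,8}; col 3 has {2,3,4}; box has {2,3,4,5,6,7,8,9} → only 1 remains.
E4 = 5: row 4 has {2}; col 5 has {1,2,3,4,6,7,8,9}; box has {1,2,4,7} → only 5 remains.
C9 = 5: row 9 has {2,4,6,7,8,9}; col 3 has {1,2,3,4}; box has {2,4,6,8,9} → only 5 remains.
C8 = 7: row 8 has {4,6,9}; col 3 has {1,2,3,4,5}; box has {2,4,5,6,8,9} → only 7 remains.
F1 = 7: in row 1, 7 can only go here (every other open cell in that row sees a 7).
J4 = 7: in row 4, 7 can only go here (every other open cell in that row sees a 7).
J8 = 8: in row 8, 8 can only go here (every other open cell in that row sees an 8).
G8 = 5: in row 8, 5 can only go here (every other open cell in that row sees a 5).
F8 = 2: in column 6, 2 can only go here (every other open cell in that column sees a 2).
G7 = 2: in column 7, 2 can only go here (every other open cell in that column sees a 2).
Singles propagation stalls before every target cell is settled. Branch on F4 (candidates {3,9}).
  Try F4 = 3: this forces A4=1, A5=3; then column 7 has no cell left for 3 — contradiction.
So F4 = 9.
F6 = 3 (sole candidate).
Singles propagation stalls before every target cell is settled. Branch on H2 (candidates {3,9}).
  Try H2 = 3: this forces H9=1, H4=4, J7=3, D9=3, H1=5, J1=2, J2=9, J3=6; then J6 has no candidate left — contradiction.
So H2 = 9.
D2 = 2 (sole candidate).
J2 = 3 (sole candidate).
J3 = 6 (sole candidate).
J6 = 9 (sole candidate).
J7 = 1 (sole candidate).
H9 = 3: row 9 has {2,4,5,6,7,8,9}; col 8 has {2,6,7,8,9}; box has {1,2,4,5,6,7,8,9} → only 3 remains.
D1 = 4 (sole candidate).
H1 = 5 (sole candidate).
J1 = 2 (sole candidate).
D3 = 9 (sole candidate).
G3 = 4 (sole candidate).
H5 = 1 (sole candidate).
J5 = 5 (sole candidate).
C6 = 6 (sole candidate).
B7 = 3 (sole candidate).
B8 = 1 (sole candidate).
D8 = 3 (sole candidate).
D9 = 1: row 9 has {2,3,4,5,6,7,8,9}; col 4 has {2,3,4,5,7,9}; box has {2,3,4,5,6,7,8,9} → only 1 remains.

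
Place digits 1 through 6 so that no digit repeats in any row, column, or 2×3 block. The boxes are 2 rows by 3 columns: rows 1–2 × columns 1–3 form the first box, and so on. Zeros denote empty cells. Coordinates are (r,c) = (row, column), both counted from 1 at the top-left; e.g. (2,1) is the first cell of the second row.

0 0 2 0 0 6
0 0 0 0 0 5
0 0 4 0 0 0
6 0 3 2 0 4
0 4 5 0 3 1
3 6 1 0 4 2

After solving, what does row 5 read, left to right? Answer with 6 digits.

(1,5) = 1 (sole candidate).
(2,3) = 6 (sole candidate).
(2,5) = 2 (sole candidate).
(3,6) = 3 (sole candidate).
(4,5) = 5 (sole candidate).
(5,1) = 2: row 5 has {1,3,4,5}; col 1 has {3,6}; box has {1,3,4,5,6} → only 2 remains.
(5,4) = 6: row 5 has {1,2,3,4,5}; col 4 has {2}; box has {1,2,3,4} → only 6 remains.

245631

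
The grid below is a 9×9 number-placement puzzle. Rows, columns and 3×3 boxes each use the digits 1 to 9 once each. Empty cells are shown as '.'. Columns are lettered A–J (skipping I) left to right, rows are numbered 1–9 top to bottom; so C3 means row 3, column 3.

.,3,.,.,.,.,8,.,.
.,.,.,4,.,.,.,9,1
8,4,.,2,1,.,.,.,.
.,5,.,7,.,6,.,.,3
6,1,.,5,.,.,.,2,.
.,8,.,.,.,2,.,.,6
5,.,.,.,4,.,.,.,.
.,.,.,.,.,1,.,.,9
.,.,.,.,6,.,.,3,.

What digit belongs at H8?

6

D6 = 1: in column 4, 1 can only go here (every other open cell in that column sees a 1).
D1 = 6: in column 4, 6 can only go here (every other open cell in that column sees a 6).
E8 = 2: in column 5, 2 can only go here (every other open cell in that column sees a 2).
F5 = 4: in column 6, 4 can only go here (every other open cell in that column sees a 4).
F9 = 5: in box 8, 5 can only go here (every other open cell in that box sees a 5).
F7 = 7: in box 8, 7 can only go here (every other open cell in that box sees a 7).
F1 = 9: row 1 has {3,6,8}; col 6 has {1,2,4,5,6,7}; box has {1,2,4,6} → only 9 remains.
F3 = 3: row 3 has {1,2,4,8}; col 6 has {1,2,4,5,6,7,9}; box has {1,2,4,6,9} → only 3 remains.
F2 = 8: row 2 has {1,4,9}; col 6 has {1,2,3,4,5,6,7,9}; box has {1,2,3,4,6,9} → only 8 remains.
G2 = 3: in row 2, 3 can only go here (every other open cell in that row sees a 3).
C3 = 9: in row 3, 9 can only go here (every other open cell in that row sees a 9).
J1 = 2: in box 3, 2 can only go here (every other open cell in that box sees a 2).
J7 = 8: row 7 has {4,5,7}; col 9 has {1,2,3,6,9}; box has {3,9} → only 8 remains.
J5 = 7: row 5 has {1,2,4,5,6}; col 9 has {1,2,3,6,8,9}; box has {2,3,6} → only 7 remains.
J9 = 4: row 9 has {3,5,6}; col 9 has {1,2,3,6,7,8,9}; box has {3,8,9} → only 4 remains.
J3 = 5: row 3 has {1,2,3,4,8,9}; col 9 has {1,2,3,4,6,7,8,9}; box has {1,2,3,8,9} → only 5 remains.
C5 = 3: row 5 has {1,2,4,5,6,7}; col 3 has {9}; box has {1,5,6,8} → only 3 remains.
G5 = 9: row 5 has {1,2,3,4,5,6,7}; col 7 has {3,8}; box has {2,3,6,7} → only 9 remains.
E5 = 8: row 5 has {1,2,3,4,5,6,7,9}; col 5 has {1,2,4,6}; box has {1,2,4,5,6,7} → only 8 remains.
E4 = 9: row 4 has {3,5,6,7}; col 5 has {1,2,4,6,8}; box has {1,2,4,5,6,7,8} → only 9 remains.
E6 = 3: row 6 has {1,2,6,8}; col 5 has {1,2,4,6,8,9}; box has {1,2,4,5,6,7,8,9} → only 3 remains.
H1 = 4: in row 1, 4 can only go here (every other open cell in that row sees a 4).
H6 = 5: row 6 has {1,2,3,6,8}; col 8 has {2,3,4,9}; box has {2,3,6,7,9} → only 5 remains.
G6 = 4: row 6 has {1,2,3,5,6,8}; col 7 has {3,8,9}; box has {2,3,5,6,7,9} → only 4 remains.
G4 = 1: row 4 has {3,5,6,7,9}; col 7 has {3,4,8,9}; box has {2,3,4,5,6,7,9} → only 1 remains.
H4 = 8: row 4 has {1,3,5,6,7,9}; col 8 has {2,3,4,5,9}; box has {1,2,3,4,5,6,7,9} → only 8 remains.
C6 = 7: row 6 has {1,2,3,4,5,6,8}; col 3 has {3,9}; box has {1,3,5,6,8} → only 7 remains.
A6 = 9: row 6 has {1,2,3,4,5,6,7,8}; col 1 has {5,6,8}; box has {1,3,5,6,7,8} → only 9 remains.
D7 = 3: in row 7, 3 can only go here (every other open cell in that row sees a 3).
D8 = 8: row 8 has {1,2,9}; col 4 has {1,2,3,4,5,6,7}; box has {1,2,3,4,5,6,7} → only 8 remains.
D9 = 9: row 9 has {3,4,5,6}; col 4 has {1,2,3,4,5,6,7,8}; box has {1,2,3,4,5,6,7,8} → only 9 remains.
B7 = 9: in row 7, 9 can only go here (every other open cell in that row sees a 9).
A8 = 3: in row 8, 3 can only go here (every other open cell in that row sees a 3).
G8 = 5: in row 8, 5 can only go here (every other open cell in that row sees a 5).
C8 = 4: in row 8, 4 can only go here (every other open cell in that row sees a 4).
C4 = 2: row 4 has {1,3,5,6,7,8,9}; col 3 has {3,4,7,9}; box has {1,3,5,6,7,8,9} → only 2 remains.
A4 = 4: row 4 has {1,2,3,5,6,7,8,9}; col 1 has {3,5,6,8,9}; box has {1,2,3,5,6,7,8,9} → only 4 remains.
G7 = 2: in row 7, 2 can only go here (every other open cell in that row sees a 2).
G9 = 7: row 9 has {3,4,5,6,9}; col 7 has {1,2,3,4,5,8,9}; box has {2,3,4,5,8,9} → only 7 remains.
G3 = 6: row 3 has {1,2,3,4,5,8,9}; col 7 has {1,2,3,4,5,7,8,9}; box has {1,2,3,4,5,8,9} → only 6 remains.
H3 = 7: row 3 has {1,2,3,4,5,6,8,9}; col 8 has {2,3,4,5,8,9}; box has {1,2,3,4,5,6,8,9} → only 7 remains.
H8 = 6: row 8 has {1,2,3,4,5,8,9}; col 8 has {2,3,4,5,7,8,9}; box has {2,3,4,5,7,8,9} → only 6 remains.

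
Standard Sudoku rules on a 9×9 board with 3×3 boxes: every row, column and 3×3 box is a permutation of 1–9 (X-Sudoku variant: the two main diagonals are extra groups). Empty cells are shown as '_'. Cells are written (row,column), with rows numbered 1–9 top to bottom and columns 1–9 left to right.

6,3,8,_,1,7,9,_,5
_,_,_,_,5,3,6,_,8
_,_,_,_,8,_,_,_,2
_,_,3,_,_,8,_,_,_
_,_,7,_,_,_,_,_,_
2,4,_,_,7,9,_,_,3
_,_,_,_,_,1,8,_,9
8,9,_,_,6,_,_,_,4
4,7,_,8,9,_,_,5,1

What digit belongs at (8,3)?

(1,8) = 4: row 1 has {1,3,5,6,7,8,9}; col 8 has {5}; box has {2,5,6,8,9} → only 4 remains.
(2,2) = 2: row 2 has {3,5,6,8}; col 2 has {3,4,7,9}; box has {3,6,8}; main diagonal has {1,6,8,9} → only 2 remains.
(5,5) = 3: row 5 has {7}; col 5 has {1,5,6,7,8,9}; box has {7,8,9}; main diagonal has {1,2,6,8,9}; anti-diagonal has {4,5,8,9} → only 3 remains.
(5,9) = 6: row 5 has {3,7}; col 9 has {1,2,3,4,5,8,9}; box has {3} → only 6 remains.
(8,8) = 7: row 8 has {4,6,8,9}; col 8 has {4,5}; box has {1,4,5,8,9}; main diagonal has {1,2,3,6,8,9} → only 7 remains.
(9,6) = 2: row 9 has {1,4,5,7,8,9}; col 6 has {1,3,7,8,9}; box has {1,6,8,9} → only 2 remains.
(9,7) = 3: row 9 has {1,2,4,5,7,8,9}; col 7 has {6,8,9}; box has {1,4,5,7,8,9} → only 3 remains.
(1,4) = 2: row 1 has {1,3,4,5,6,7,8,9}; col 4 has {8}; box has {1,3,5,7,8} → only 2 remains.
(2,8) = 1: row 2 has {2,3,5,6,8}; col 8 has {4,5,7}; box has {2,4,5,6,8,9}; anti-diagonal has {3,4,5,8,9} → only 1 remains.
(3,7) = 7: row 3 has {2,8}; col 7 has {3,6,8,9}; box has {1,2,4,5,6,8,9}; anti-diagonal has {1,3,4,5,8,9} → only 7 remains.
(3,8) = 3: row 3 has {2,7,8}; col 8 has {1,4,5,7}; box has {1,2,4,5,6,7,8,9} → only 3 remains.
(4,9) = 7: row 4 has {3,8}; col 9 has {1,2,3,4,5,6,8,9}; box has {3,6} → only 7 remains.
(6,4) = 6: row 6 has {2,3,4,7,9}; col 4 has {2,8}; box has {3,7,8,9}; anti-diagonal has {1,3,4,5,7,8,9} → only 6 remains.
(6,8) = 8: row 6 has {2,3,4,6,7,9}; col 8 has {1,3,4,5,7}; box has {3,6,7} → only 8 remains.
(7,3) = 2: row 7 has {1,8,9}; col 3 has {3,7,8}; box has {4,7,8,9}; anti-diagonal has {1,3,4,5,6,7,8,9} → only 2 remains.
(7,5) = 4: row 7 has {1,2,8,9}; col 5 has {1,3,5,6,7,8,9}; box has {1,2,6,8,9} → only 4 remains.
(7,8) = 6: row 7 has {1,2,4,8,9}; col 8 has {1,3,4,5,7,8}; box has {1,3,4,5,7,8,9} → only 6 remains.
(8,6) = 5: row 8 has {4,6,7,8,9}; col 6 has {1,2,3,7,8,9}; box has {1,2,4,6,8,9} → only 5 remains.
(8,7) = 2: row 8 has {4,5,6,7,8,9}; col 7 has {3,6,7,8,9}; box has {1,3,4,5,6,7,8,9} → only 2 remains.
(9,3) = 6: row 9 has {1,2,3,4,5,7,8,9}; col 3 has {2,3,7,8}; box has {2,4,7,8,9} → only 6 remains.
(4,5) = 2: row 4 has {3,7,8}; col 5 has {1,3,4,5,6,7,8,9}; box has {3,6,7,8,9} → only 2 remains.
(4,8) = 9: row 4 has {2,3,7,8}; col 8 has {1,3,4,5,6,7,8}; box has {3,6,7,8} → only 9 remains.
(5,6) = 4: row 5 has {3,6,7}; col 6 has {1,2,3,5,7,8,9}; box has {2,3,6,7,8,9} → only 4 remains.
(5,8) = 2: row 5 has {3,4,6,7}; col 8 has {1,3,4,5,6,7,8,9}; box has {3,6,7,8,9} → only 2 remains.
(7,2) = 5: row 7 has {1,2,4,6,8,9}; col 2 has {2,3,4,7,9}; box has {2,4,6,7,8,9} → only 5 remains.
(8,3) = 1: row 8 has {2,4,5,6,7,8,9}; col 3 has {2,3,6,7,8}; box has {2,4,5,6,7,8,9} → only 1 remains.

1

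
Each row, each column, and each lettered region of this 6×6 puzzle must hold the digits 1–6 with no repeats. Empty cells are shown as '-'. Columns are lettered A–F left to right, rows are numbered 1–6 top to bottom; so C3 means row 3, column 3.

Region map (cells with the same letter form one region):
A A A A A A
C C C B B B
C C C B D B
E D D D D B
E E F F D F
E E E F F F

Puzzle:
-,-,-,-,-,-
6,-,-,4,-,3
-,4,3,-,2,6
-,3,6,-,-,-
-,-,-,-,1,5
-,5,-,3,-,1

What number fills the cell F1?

E2 = 5 (sole candidate).
D3 = 1 (sole candidate).
D4 = 5 (sole candidate).
E4 = 4 (sole candidate).
F4 = 2 (sole candidate).
E6 = 6 (sole candidate).
E1 = 3 (sole candidate).
F1 = 4: row 1 has {3}; col 6 has {1,2,3,5,6}; region has {3} → only 4 remains.

4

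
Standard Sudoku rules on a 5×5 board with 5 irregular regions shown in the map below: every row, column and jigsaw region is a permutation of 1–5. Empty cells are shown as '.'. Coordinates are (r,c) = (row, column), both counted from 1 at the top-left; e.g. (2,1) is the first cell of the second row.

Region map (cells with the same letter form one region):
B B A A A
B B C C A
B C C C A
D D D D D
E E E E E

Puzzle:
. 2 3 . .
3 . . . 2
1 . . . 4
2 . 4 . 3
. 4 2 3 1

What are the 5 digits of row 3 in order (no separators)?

13524

(1,5) = 5: row 1 has {2,3}; col 5 has {1,2,3,4}; region has {2,3,4} → only 5 remains.
(2,2) = 5: row 2 has {2,3}; col 2 has {2,4}; region has {1,2,3} → only 5 remains.
(2,3) = 1: row 2 has {2,3,5}; col 3 has {2,3,4}; region has {} → only 1 remains.
(2,4) = 4: row 2 has {1,2,3,5}; col 4 has {3}; region has {1} → only 4 remains.
(3,2) = 3: row 3 has {1,4}; col 2 has {2,4,5}; region has {1,4} → only 3 remains.
(3,3) = 5: row 3 has {1,3,4}; col 3 has {1,2,3,4}; region has {1,3,4} → only 5 remains.
(3,4) = 2: row 3 has {1,3,4,5}; col 4 has {3,4}; region has {1,3,4,5} → only 2 remains.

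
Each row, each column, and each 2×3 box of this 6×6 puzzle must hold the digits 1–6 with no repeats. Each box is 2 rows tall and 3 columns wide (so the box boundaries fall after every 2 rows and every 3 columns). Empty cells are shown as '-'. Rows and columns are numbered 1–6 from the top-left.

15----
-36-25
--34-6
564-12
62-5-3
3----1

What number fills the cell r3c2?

1

r1c3 = 2 (sole candidate).
r1c6 = 4 (sole candidate).
r2c1 = 4 (sole candidate).
r2c4 = 1 (sole candidate).
r3c1 = 2 (sole candidate).
r3c2 = 1: row 3 has {2,3,4,6}; col 2 has {2,3,5,6}; box has {2,3,4,5,6} → only 1 remains.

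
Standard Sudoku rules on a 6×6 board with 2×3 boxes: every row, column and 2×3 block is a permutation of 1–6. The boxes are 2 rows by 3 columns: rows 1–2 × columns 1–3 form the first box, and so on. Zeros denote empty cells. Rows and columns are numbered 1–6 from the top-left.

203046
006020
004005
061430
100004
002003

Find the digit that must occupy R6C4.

1

R2C6 = 1: row 2 has {2,6}; col 6 has {3,4,5,6}; box has {2,4,6} → only 1 remains.
R3C1 = 3: row 3 has {4,5}; col 1 has {1,2}; box has {1,4,6} → only 3 remains.
R3C2 = 2: row 3 has {3,4,5}; col 2 has {6}; box has {1,3,4,6} → only 2 remains.
R4C1 = 5: row 4 has {1,3,4,6}; col 1 has {1,2,3}; box has {1,2,3,4,6} → only 5 remains.
R4C6 = 2: row 4 has {1,3,4,5,6}; col 6 has {1,3,4,5,6}; box has {3,4,5} → only 2 remains.
R5C3 = 5: row 5 has {1,4}; col 3 has {1,2,3,4,6}; box has {1,2} → only 5 remains.
R5C5 = 6: row 5 has {1,4,5}; col 5 has {2,3,4}; box has {3,4} → only 6 remains.
R6C2 = 4: row 6 has {2,3}; col 2 has {2,6}; box has {1,2,5} → only 4 remains.
R1C4 = 5: row 1 has {2,3,4,6}; col 4 has {4}; box has {1,2,4,6} → only 5 remains.
R2C1 = 4: row 2 has {1,2,6}; col 1 has {1,2,3,5}; box has {2,3,6} → only 4 remains.
R2C2 = 5: row 2 has {1,2,4,6}; col 2 has {2,4,6}; box has {2,3,4,6} → only 5 remains.
R2C4 = 3: row 2 has {1,2,4,5,6}; col 4 has {4,5}; box has {1,2,4,5,6} → only 3 remains.
R3C5 = 1: row 3 has {2,3,4,5}; col 5 has {2,3,4,6}; box has {2,3,4,5} → only 1 remains.
R5C2 = 3: row 5 has {1,4,5,6}; col 2 has {2,4,5,6}; box has {1,2,4,5} → only 3 remains.
R5C4 = 2: row 5 has {1,3,4,5,6}; col 4 has {3,4,5}; box has {3,4,6} → only 2 remains.
R6C1 = 6: row 6 has {2,3,4}; col 1 has {1,2,3,4,5}; box has {1,2,3,4,5} → only 6 remains.
R6C4 = 1: row 6 has {2,3,4,6}; col 4 has {2,3,4,5}; box has {2,3,4,6} → only 1 remains.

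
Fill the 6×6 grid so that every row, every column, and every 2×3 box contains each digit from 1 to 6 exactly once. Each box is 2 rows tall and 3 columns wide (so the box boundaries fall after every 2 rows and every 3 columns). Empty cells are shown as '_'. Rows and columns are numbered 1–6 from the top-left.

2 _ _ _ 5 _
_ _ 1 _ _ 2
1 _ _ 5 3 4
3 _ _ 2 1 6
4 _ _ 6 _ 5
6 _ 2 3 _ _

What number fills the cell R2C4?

R2C1 = 5 (sole candidate).
R2C4 = 4: row 2 has {1,2,5}; col 4 has {2,3,5,6}; box has {2,5} → only 4 remains.

4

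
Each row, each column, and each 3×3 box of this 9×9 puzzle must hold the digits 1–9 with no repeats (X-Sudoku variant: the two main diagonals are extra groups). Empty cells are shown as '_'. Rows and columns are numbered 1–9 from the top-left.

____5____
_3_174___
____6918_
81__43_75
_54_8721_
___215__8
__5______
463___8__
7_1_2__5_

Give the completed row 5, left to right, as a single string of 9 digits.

654987213

R2C8 = 9 (sole candidate).
R3C4 = 3 (sole candidate).
R8C5 = 9 (sole candidate).
R8C6 = 1 (sole candidate).
R8C8 = 2 (sole candidate).
R8C9 = 7 (sole candidate).
R1C4 = 8 (sole candidate).
R1C6 = 2 (sole candidate).
R1C9 = 4 (sole candidate).
R3C3 = 7 (sole candidate).
R3C9 = 2 (sole candidate).
R7C5 = 3 (sole candidate).
R8C4 = 5 (sole candidate).
R1C2 = 9 (sole candidate).
R1C3 = 6 (sole candidate).
R1C8 = 3 (sole candidate).
R2C9 = 6 (sole candidate).
R3C1 = 5 (sole candidate).
R3C2 = 4 (sole candidate).
R6C2 = 7 (sole candidate).
R6C3 = 9 (sole candidate).
R9C2 = 8 (sole candidate).
R9C6 = 6 (sole candidate).
R9C9 = 9 (sole candidate).
R1C1 = 1 (sole candidate).
R1C7 = 7 (sole candidate).
R2C1 = 2 (sole candidate).
R2C3 = 8 (sole candidate).
R2C7 = 5 (sole candidate).
R4C3 = 2 (sole candidate).
R4C4 = 6 (sole candidate).
R4C7 = 9 (sole candidate).
R5C4 = 9: row 5 has {1,2,4,5,7,8}; col 4 has {1,2,3,5,6,8}; box has {1,2,3,4,5,6,7,8} → only 9 remains.
R5C9 = 3: row 5 has {1,2,4,5,7,8,9}; col 9 has {2,4,5,6,7,8,9}; box has {1,2,5,7,8,9} → only 3 remains.
R7C1 = 9 (sole candidate).
R7C2 = 2 (sole candidate).
R7C6 = 8 (sole candidate).
R7C7 = 4 (sole candidate).
R7C8 = 6 (sole candidate).
R7C9 = 1 (sole candidate).
R9C4 = 4 (sole candidate).
R9C7 = 3 (sole candidate).
R5C1 = 6: row 5 has {1,2,3,4,5,7,8,9}; col 1 has {1,2,4,5,7,8,9}; box has {1,2,4,5,7,8,9} → only 6 remains.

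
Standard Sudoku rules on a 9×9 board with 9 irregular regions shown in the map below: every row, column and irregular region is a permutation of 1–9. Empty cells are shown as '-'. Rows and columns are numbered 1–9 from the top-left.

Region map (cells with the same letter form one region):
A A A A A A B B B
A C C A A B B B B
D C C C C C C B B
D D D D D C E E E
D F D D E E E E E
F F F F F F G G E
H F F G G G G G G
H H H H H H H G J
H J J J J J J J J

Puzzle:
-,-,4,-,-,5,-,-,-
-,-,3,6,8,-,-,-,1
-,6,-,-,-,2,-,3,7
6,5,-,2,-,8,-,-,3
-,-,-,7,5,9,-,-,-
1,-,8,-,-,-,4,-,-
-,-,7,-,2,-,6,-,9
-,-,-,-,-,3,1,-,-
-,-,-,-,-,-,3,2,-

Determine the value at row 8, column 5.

6

row 2, column 6 = 4: row 2 has {1,3,6,8}; col 6 has {2,3,5,8,9}; region has {1,3,7} → only 4 remains.
row 4, column 7 = 7: row 4 has {2,3,5,6,8}; col 7 has {1,3,4,6}; region has {3,5,9} → only 7 remains.
row 5, column 3 = 1: row 5 has {5,7,9}; col 3 has {3,4,7,8}; region has {2,5,6,7} → only 1 remains.
row 6, column 6 = 6: row 6 has {1,4,8}; col 6 has {2,3,4,5,8,9}; region has {1,7,8} → only 6 remains.
row 6, column 9 = 2: row 6 has {1,4,6,8}; col 9 has {1,3,7,9}; region has {3,5,7,9} → only 2 remains.
row 7, column 6 = 1: row 7 has {2,6,7,9}; col 6 has {2,3,4,5,6,8,9}; region has {2,4,6,9} → only 1 remains.
row 9, column 6 = 7: row 9 has {2,3}; col 6 has {1,2,3,4,5,6,8,9}; region has {2,3} → only 7 remains.
row 4, column 3 = 9: row 4 has {2,3,5,6,7,8}; col 3 has {1,3,4,7,8}; region has {1,2,5,6,7} → only 9 remains.
row 4, column 5 = 4: row 4 has {2,3,5,6,7,8,9}; col 5 has {2,5,8}; region has {1,2,5,6,7,9} → only 4 remains.
row 4, column 8 = 1: row 4 has {2,3,4,5,6,7,8,9}; col 8 has {2,3}; region has {2,3,5,7,9} → only 1 remains.
row 5, column 7 = 8: row 5 has {1,5,7,9}; col 7 has {1,3,4,6,7}; region has {1,2,3,5,7,9} → only 8 remains.
row 3, column 1 = 8: row 3 has {2,3,6,7}; col 1 has {1,6}; region has {1,2,4,5,6,7,9} → only 8 remains.
row 3, column 3 = 5: row 3 has {2,3,6,7,8}; col 3 has {1,3,4,7,8,9}; region has {2,3,6,8} → only 5 remains.
row 3, column 7 = 9: row 3 has {2,3,5,6,7,8}; col 7 has {1,3,4,6,7,8}; region has {2,3,5,6,8} → only 9 remains.
row 5, column 1 = 3: row 5 has {1,5,7,8,9}; col 1 has {1,6,8}; region has {1,2,4,5,6,7,8,9} → only 3 remains.
row 9, column 3 = 6: row 9 has {2,3,7}; col 3 has {1,3,4,5,7,8,9}; region has {2,3,7} → only 6 remains.
row 1, column 7 = 2: row 1 has {4,5}; col 7 has {1,3,4,6,7,8,9}; region has {1,3,4,7} → only 2 remains.
row 2, column 2 = 7: row 2 has {1,3,4,6,8}; col 2 has {5,6}; region has {2,3,5,6,8,9} → only 7 remains.
row 2, column 7 = 5: row 2 has {1,3,4,6,7,8}; col 7 has {1,2,3,4,6,7,8,9}; region has {1,2,3,4,7} → only 5 remains.
row 2, column 8 = 9: row 2 has {1,3,4,5,6,7,8}; col 8 has {1,2,3}; region has {1,2,3,4,5,7} → only 9 remains.
row 3, column 5 = 1: row 3 has {2,3,5,6,7,8,9}; col 5 has {2,4,5,8}; region has {2,3,5,6,7,8,9} → only 1 remains.
row 8, column 3 = 2: row 8 has {1,3}; col 3 has {1,3,4,5,6,7,8,9}; region has {1,3} → only 2 remains.
row 9, column 5 = 9: row 9 has {2,3,6,7}; col 5 has {1,2,4,5,8}; region has {2,3,6,7} → only 9 remains.
row 2, column 1 = 2: row 2 has {1,3,4,5,6,7,8,9}; col 1 has {1,3,6,8}; region has {4,5,6,8} → only 2 remains.
row 3, column 4 = 4: row 3 has {1,2,3,5,6,7,8,9}; col 4 has {2,6,7}; region has {1,2,3,5,6,7,8,9} → only 4 remains.
row 6, column 5 = 3: row 6 has {1,2,4,6,8}; col 5 has {1,2,4,5,8,9}; region has {1,6,7,8} → only 3 remains.
row 7, column 2 = 4: row 7 has {1,2,6,7,9}; col 2 has {5,6,7}; region has {1,3,6,7,8} → only 4 remains.
row 1, column 5 = 7: row 1 has {2,4,5}; col 5 has {1,2,3,4,5,8,9}; region has {2,4,5,6,8} → only 7 remains.
row 5, column 2 = 2: row 5 has {1,3,5,7,8,9}; col 2 has {4,5,6,7}; region has {1,3,4,6,7,8} → only 2 remains.
row 6, column 2 = 9: row 6 has {1,2,3,4,6,8}; col 2 has {2,4,5,6,7}; region has {1,2,3,4,6,7,8} → only 9 remains.
row 6, column 4 = 5: row 6 has {1,2,3,4,6,8,9}; col 4 has {2,4,6,7}; region has {1,2,3,4,6,7,8,9} → only 5 remains.
row 6, column 8 = 7: row 6 has {1,2,3,4,5,6,8,9}; col 8 has {1,2,3,9}; region has {1,2,4,6,9} → only 7 remains.
row 7, column 1 = 5: row 7 has {1,2,4,6,7,9}; col 1 has {1,2,3,6,8}; region has {1,2,3} → only 5 remains.
row 7, column 8 = 8: row 7 has {1,2,4,5,6,7,9}; col 8 has {1,2,3,7,9}; region has {1,2,4,6,7,9} → only 8 remains.
row 8, column 2 = 8: row 8 has {1,2,3}; col 2 has {2,4,5,6,7,9}; region has {1,2,3,5} → only 8 remains.
row 8, column 4 = 9: row 8 has {1,2,3,8}; col 4 has {2,4,5,6,7}; region has {1,2,3,5,8} → only 9 remains.
row 8, column 5 = 6: row 8 has {1,2,3,8,9}; col 5 has {1,2,3,4,5,7,8,9}; region has {1,2,3,5,8,9} → only 6 remains.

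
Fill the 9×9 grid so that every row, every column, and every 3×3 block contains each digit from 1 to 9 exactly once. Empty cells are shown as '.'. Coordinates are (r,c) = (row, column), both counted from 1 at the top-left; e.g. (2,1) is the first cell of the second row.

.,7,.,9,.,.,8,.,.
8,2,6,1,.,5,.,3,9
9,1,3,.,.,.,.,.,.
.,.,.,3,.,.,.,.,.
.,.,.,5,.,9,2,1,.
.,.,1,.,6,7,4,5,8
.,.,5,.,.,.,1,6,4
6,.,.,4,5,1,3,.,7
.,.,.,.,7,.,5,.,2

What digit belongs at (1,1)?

5

(1,3) = 4: row 1 has {7,8,9}; col 3 has {1,3,5,6}; box has {1,2,3,6,7,8,9} → only 4 remains.
(1,8) = 2: row 1 has {4,7,8,9}; col 8 has {1,3,5,6}; box has {3,8,9} → only 2 remains.
(2,5) = 4: row 2 has {1,2,3,5,6,8,9}; col 5 has {5,6,7}; box has {1,5,9} → only 4 remains.
(2,7) = 7: row 2 has {1,2,3,4,5,6,8,9}; col 7 has {1,2,3,4,5,8}; box has {2,3,8,9} → only 7 remains.
(3,7) = 6: row 3 has {1,3,9}; col 7 has {1,2,3,4,5,7,8}; box has {2,3,7,8,9} → only 6 remains.
(3,8) = 4: row 3 has {1,3,6,9}; col 8 has {1,2,3,5,6}; box has {2,3,6,7,8,9} → only 4 remains.
(3,9) = 5: row 3 has {1,3,4,6,9}; col 9 has {2,4,7,8,9}; box has {2,3,4,6,7,8,9} → only 5 remains.
(4,7) = 9: row 4 has {3}; col 7 has {1,2,3,4,5,6,7,8}; box has {1,2,4,5,8} → only 9 remains.
(4,8) = 7: row 4 has {3,9}; col 8 has {1,2,3,4,5,6}; box has {1,2,4,5,8,9} → only 7 remains.
(4,9) = 6: row 4 has {3,7,9}; col 9 has {2,4,5,7,8,9}; box has {1,2,4,5,7,8,9} → only 6 remains.
(5,5) = 8: row 5 has {1,2,5,9}; col 5 has {4,5,6,7}; box has {3,5,6,7,9} → only 8 remains.
(5,9) = 3: row 5 has {1,2,5,8,9}; col 9 has {2,4,5,6,7,8,9}; box has {1,2,4,5,6,7,8,9} → only 3 remains.
(6,4) = 2: row 6 has {1,4,5,6,7,8}; col 4 has {1,3,4,5,9}; box has {3,5,6,7,8,9} → only 2 remains.
(7,4) = 8: row 7 has {1,4,5,6}; col 4 has {1,2,3,4,5,9}; box has {1,4,5,7} → only 8 remains.
(9,4) = 6: row 9 has {2,5,7}; col 4 has {1,2,3,4,5,8,9}; box has {1,4,5,7,8} → only 6 remains.
(9,6) = 3: row 9 has {2,5,6,7}; col 6 has {1,5,7,9}; box has {1,4,5,6,7,8} → only 3 remains.
(1,1) = 5: row 1 has {2,4,7,8,9}; col 1 has {6,8,9}; box has {1,2,3,4,6,7,8,9} → only 5 remains.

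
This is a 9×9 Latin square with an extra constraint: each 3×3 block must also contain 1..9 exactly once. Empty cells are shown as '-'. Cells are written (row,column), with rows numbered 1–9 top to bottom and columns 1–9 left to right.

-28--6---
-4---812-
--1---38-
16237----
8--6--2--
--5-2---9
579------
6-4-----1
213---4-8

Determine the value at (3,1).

(5,3) = 7: row 5 has {2,6,8}; col 3 has {1,2,3,4,5,8,9}; box has {1,2,5,6,8} → only 7 remains.
(6,2) = 3: row 6 has {2,5,9}; col 2 has {1,2,4,6,7}; box has {1,2,5,6,7,8} → only 3 remains.
(7,7) = 6: row 7 has {5,7,9}; col 7 has {1,2,3,4}; box has {1,4,8} → only 6 remains.
(7,8) = 3: row 7 has {5,6,7,9}; col 8 has {2,8}; box has {1,4,6,8} → only 3 remains.
(7,9) = 2: row 7 has {3,5,6,7,9}; col 9 has {1,8,9}; box has {1,3,4,6,8} → only 2 remains.
(8,2) = 8: row 8 has {1,4,6}; col 2 has {1,2,3,4,6,7}; box has {1,2,3,4,5,6,7,9} → only 8 remains.
(2,3) = 6: row 2 has {1,2,4,8}; col 3 has {1,2,3,4,5,7,8,9}; box has {1,2,4,8} → only 6 remains.
(5,2) = 9: row 5 has {2,6,7,8}; col 2 has {1,2,3,4,6,7,8}; box has {1,2,3,5,6,7,8} → only 9 remains.
(6,1) = 4: row 6 has {2,3,5,9}; col 1 has {1,2,5,6,8}; box has {1,2,3,5,6,7,8,9} → only 4 remains.
(6,6) = 1: row 6 has {2,3,4,5,9}; col 6 has {6,8}; box has {2,3,6,7} → only 1 remains.
(7,6) = 4: row 7 has {2,3,5,6,7,9}; col 6 has {1,6,8}; box has {} → only 4 remains.
(3,2) = 5: row 3 has {1,3,8}; col 2 has {1,2,3,4,6,7,8,9}; box has {1,2,4,6,8} → only 5 remains.
(5,6) = 5: row 5 has {2,6,7,8,9}; col 6 has {1,4,6,8}; box has {1,2,3,6,7} → only 5 remains.
(6,4) = 8: row 6 has {1,2,3,4,5,9}; col 4 has {3,6}; box has {1,2,3,5,6,7} → only 8 remains.
(6,7) = 7: row 6 has {1,2,3,4,5,8,9}; col 7 has {1,2,3,4,6}; box has {2,9} → only 7 remains.
(6,8) = 6: row 6 has {1,2,3,4,5,7,8,9}; col 8 has {2,3,8}; box has {2,7,9} → only 6 remains.
(7,4) = 1: row 7 has {2,3,4,5,6,7,9}; col 4 has {3,6,8}; box has {4} → only 1 remains.
(7,5) = 8: row 7 has {1,2,3,4,5,6,7,9}; col 5 has {2,7}; box has {1,4} → only 8 remains.
(4,6) = 9: row 4 has {1,2,3,6,7}; col 6 has {1,4,5,6,8}; box has {1,2,3,5,6,7,8} → only 9 remains.
(5,5) = 4: row 5 has {2,5,6,7,8,9}; col 5 has {2,7,8}; box has {1,2,3,5,6,7,8,9} → only 4 remains.
(5,8) = 1: row 5 has {2,4,5,6,7,8,9}; col 8 has {2,3,6,8}; box has {2,6,7,9} → only 1 remains.
(5,9) = 3: row 5 has {1,2,4,5,6,7,8,9}; col 9 has {1,2,8,9}; box has {1,2,6,7,9} → only 3 remains.
(9,6) = 7: row 9 has {1,2,3,4,8}; col 6 has {1,4,5,6,8,9}; box has {1,4,8} → only 7 remains.
(3,5) = 9: row 3 has {1,3,5,8}; col 5 has {2,4,7,8}; box has {6,8} → only 9 remains.
(3,6) = 2: row 3 has {1,3,5,8,9}; col 6 has {1,4,5,6,7,8,9}; box has {6,8,9} → only 2 remains.
(8,6) = 3: row 8 has {1,4,6,8}; col 6 has {1,2,4,5,6,7,8,9}; box has {1,4,7,8} → only 3 remains.
(3,1) = 7: row 3 has {1,2,3,5,8,9}; col 1 has {1,2,4,5,6,8}; box has {1,2,4,5,6,8} → only 7 remains.

7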